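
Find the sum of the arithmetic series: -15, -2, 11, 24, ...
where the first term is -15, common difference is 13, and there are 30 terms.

Sₙ = n/2 × (first + last)
Last term = a + (n-1)d = -15 + (30-1)×13 = 362
S_30 = 30/2 × (-15 + 362)
S_30 = 30/2 × 347 = 5205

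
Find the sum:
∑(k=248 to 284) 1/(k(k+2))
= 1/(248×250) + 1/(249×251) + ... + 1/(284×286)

Partial fractions: 1/(k(k+2)) = (1/2)[1/k - 1/(k+2)]
Telescoping leaves the first two and last two terms:
= (1/2)[1/248 + 1/249 - 1/285 - 1/286]
= 291671/559267280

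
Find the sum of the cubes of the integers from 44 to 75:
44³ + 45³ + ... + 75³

Use ∑_{k=1}^{n} k³ = [n(n+1)/2]², then subtract the first 43 terms.
∑_{k=1}^{75} k³ = [75×76/2]² = 2850² = 8122500
∑_{k=1}^{43} k³ = [43×44/2]² = 946² = 894916
∑_{k=44}^{75} k³ = 8122500 - 894916 = 7227584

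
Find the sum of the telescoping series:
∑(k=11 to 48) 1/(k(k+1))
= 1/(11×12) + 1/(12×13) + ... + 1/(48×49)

Partial fractions: 1/(k(k+1)) = 1/k - 1/(k+1)
The series telescopes:
= (1/11 - 1/12) + (1/12 - 1/13) + ... + (1/48 - 1/49)
= 1/11 - 1/49
= 38/539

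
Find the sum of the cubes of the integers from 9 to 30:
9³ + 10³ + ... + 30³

Use ∑_{k=1}^{n} k³ = [n(n+1)/2]², then subtract the first 8 terms.
∑_{k=1}^{30} k³ = [30×31/2]² = 465² = 216225
∑_{k=1}^{8} k³ = [8×9/2]² = 36² = 1296
∑_{k=9}^{30} k³ = 216225 - 1296 = 214929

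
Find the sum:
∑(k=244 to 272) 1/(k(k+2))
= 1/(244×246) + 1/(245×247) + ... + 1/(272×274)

Partial fractions: 1/(k(k+2)) = (1/2)[1/k - 1/(k+2)]
Telescoping leaves the first two and last two terms:
= (1/2)[1/244 + 1/245 - 1/273 - 1/274]
= 277037/638809080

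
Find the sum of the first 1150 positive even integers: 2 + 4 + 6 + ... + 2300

Sum of first n even numbers = n(n+1)
= 1150×1151
= 1323650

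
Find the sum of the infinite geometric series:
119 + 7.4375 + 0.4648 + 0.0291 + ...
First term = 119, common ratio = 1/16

For |r| < 1, S = a / (1 - r)
S = 119 / (1 - (1/16))
S = 119 / (15/16)
S = 1904/15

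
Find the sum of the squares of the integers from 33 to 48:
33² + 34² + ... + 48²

Use ∑_{k=1}^{n} k² = n(n+1)(2n+1)/6, then subtract the first 32 terms.
∑_{k=1}^{48} k² = 48×49×97/6 = 38024
∑_{k=1}^{32} k² = 32×33×65/6 = 11440
∑_{k=33}^{48} k² = 38024 - 11440 = 26584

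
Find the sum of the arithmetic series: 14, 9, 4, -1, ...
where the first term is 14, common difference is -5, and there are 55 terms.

Sₙ = n/2 × (first + last)
Last term = a + (n-1)d = 14 + (55-1)×(-5) = -256
S_55 = 55/2 × (14 + (-256))
S_55 = 55/2 × (-242) = -6655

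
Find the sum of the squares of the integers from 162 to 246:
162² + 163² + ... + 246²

Use ∑_{k=1}^{n} k² = n(n+1)(2n+1)/6, then subtract the first 161 terms.
∑_{k=1}^{246} k² = 246×247×493/6 = 4992611
∑_{k=1}^{161} k² = 161×162×323/6 = 1404081
∑_{k=162}^{246} k² = 4992611 - 1404081 = 3588530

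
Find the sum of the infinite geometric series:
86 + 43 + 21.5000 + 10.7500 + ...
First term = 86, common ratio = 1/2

For |r| < 1, S = a / (1 - r)
S = 86 / (1 - (1/2))
S = 86 / (1/2)
S = 172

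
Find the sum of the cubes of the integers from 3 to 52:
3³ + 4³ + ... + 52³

Use ∑_{k=1}^{n} k³ = [n(n+1)/2]², then subtract the first 2 terms.
∑_{k=1}^{52} k³ = [52×53/2]² = 1378² = 1898884
∑_{k=1}^{2} k³ = [2×3/2]² = 3² = 9
∑_{k=3}^{52} k³ = 1898884 - 9 = 1898875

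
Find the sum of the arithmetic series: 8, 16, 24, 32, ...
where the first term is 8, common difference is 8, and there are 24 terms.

Sₙ = n/2 × (first + last)
Last term = a + (n-1)d = 8 + (24-1)×8 = 192
S_24 = 24/2 × (8 + 192)
S_24 = 24/2 × 200 = 2400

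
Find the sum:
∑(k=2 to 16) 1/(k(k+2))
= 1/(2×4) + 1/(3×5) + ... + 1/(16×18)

Partial fractions: 1/(k(k+2)) = (1/2)[1/k - 1/(k+2)]
Telescoping leaves the first two and last two terms:
= (1/2)[1/2 + 1/3 - 1/17 - 1/18]
= 55/153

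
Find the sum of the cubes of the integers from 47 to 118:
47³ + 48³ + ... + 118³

Use ∑_{k=1}^{n} k³ = [n(n+1)/2]², then subtract the first 46 terms.
∑_{k=1}^{118} k³ = [118×119/2]² = 7021² = 49294441
∑_{k=1}^{46} k³ = [46×47/2]² = 1081² = 1168561
∑_{k=47}^{118} k³ = 49294441 - 1168561 = 48125880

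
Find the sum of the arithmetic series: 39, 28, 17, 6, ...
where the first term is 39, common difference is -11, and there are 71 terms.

Sₙ = n/2 × (first + last)
Last term = a + (n-1)d = 39 + (71-1)×(-11) = -731
S_71 = 71/2 × (39 + (-731))
S_71 = 71/2 × (-692) = -24566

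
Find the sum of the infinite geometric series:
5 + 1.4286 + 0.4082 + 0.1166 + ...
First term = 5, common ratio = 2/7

For |r| < 1, S = a / (1 - r)
S = 5 / (1 - (2/7))
S = 5 / (5/7)
S = 7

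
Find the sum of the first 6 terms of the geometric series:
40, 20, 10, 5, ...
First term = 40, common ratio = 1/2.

Sₙ = a(1 - rⁿ) / (1 - r)
S_6 = 40(1 - (1/2)^6) / (1 - (1/2))
S_6 = 40(1 - (1/64)) / (1/2)
S_6 = 315/4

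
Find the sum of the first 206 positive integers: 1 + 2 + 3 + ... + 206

Formula: ∑k = n(n+1)/2
= 206×207/2
= 42642/2
= 21321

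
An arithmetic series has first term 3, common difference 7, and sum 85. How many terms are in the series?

Using S = n/2 × [2a + (n-1)d]
85 = n/2 × [2(3) + (n-1)(7)]
85 = n/2 × [6 + 7n - 7]
170 = n × [-1 + 7n]
7n² + (-1)n - 170 = 0
Discriminant: Δ = (-1)² - 4(7)(-170) = 1 + 4760 = 4761
√Δ = 69
n = [-(-1) + √Δ] / (2·7) = (1 + 69) / 14 = 70 / 14 = 5
(The negative root is discarded since n must be a positive integer.)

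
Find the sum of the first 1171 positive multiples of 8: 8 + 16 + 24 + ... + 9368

Factor out 8: = 8(1 + 2 + ... + 1171) = 8 × n(n+1)/2
= 8 × 1171×1172/2
= 8 × 686206
= 5489648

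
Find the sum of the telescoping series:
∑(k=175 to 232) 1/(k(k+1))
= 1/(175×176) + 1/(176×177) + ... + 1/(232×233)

Partial fractions: 1/(k(k+1)) = 1/k - 1/(k+1)
The series telescopes:
= (1/175 - 1/176) + (1/176 - 1/177) + ... + (1/232 - 1/233)
= 1/175 - 1/233
= 58/40775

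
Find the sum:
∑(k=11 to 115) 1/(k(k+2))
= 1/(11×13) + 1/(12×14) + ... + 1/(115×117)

Partial fractions: 1/(k(k+2)) = (1/2)[1/k - 1/(k+2)]
Telescoping leaves the first two and last two terms:
= (1/2)[1/11 + 1/12 - 1/116 - 1/117]
= 11725/149292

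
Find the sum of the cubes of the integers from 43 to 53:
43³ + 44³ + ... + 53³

Use ∑_{k=1}^{n} k³ = [n(n+1)/2]², then subtract the first 42 terms.
∑_{k=1}^{53} k³ = [53×54/2]² = 1431² = 2047761
∑_{k=1}^{42} k³ = [42×43/2]² = 903² = 815409
∑_{k=43}^{53} k³ = 2047761 - 815409 = 1232352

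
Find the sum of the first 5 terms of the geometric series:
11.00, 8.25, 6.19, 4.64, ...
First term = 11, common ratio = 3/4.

Sₙ = a(1 - rⁿ) / (1 - r)
S_5 = 11(1 - (3/4)^5) / (1 - (3/4))
S_5 = 11(1 - (243/1024)) / (1/4)
S_5 = 8591/256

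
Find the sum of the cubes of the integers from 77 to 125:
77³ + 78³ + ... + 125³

Use ∑_{k=1}^{n} k³ = [n(n+1)/2]², then subtract the first 76 terms.
∑_{k=1}^{125} k³ = [125×126/2]² = 7875² = 62015625
∑_{k=1}^{76} k³ = [76×77/2]² = 2926² = 8561476
∑_{k=77}^{125} k³ = 62015625 - 8561476 = 53454149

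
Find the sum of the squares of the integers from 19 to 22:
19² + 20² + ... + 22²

Use ∑_{k=1}^{n} k² = n(n+1)(2n+1)/6, then subtract the first 18 terms.
∑_{k=1}^{22} k² = 22×23×45/6 = 3795
∑_{k=1}^{18} k² = 18×19×37/6 = 2109
∑_{k=19}^{22} k² = 3795 - 2109 = 1686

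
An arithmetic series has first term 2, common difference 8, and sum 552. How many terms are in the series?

Using S = n/2 × [2a + (n-1)d]
552 = n/2 × [2(2) + (n-1)(8)]
552 = n/2 × [4 + 8n - 8]
1104 = n × [-4 + 8n]
8n² + (-4)n - 1104 = 0
Discriminant: Δ = (-4)² - 4(8)(-1104) = 16 + 35328 = 35344
√Δ = 188
n = [-(-4) + √Δ] / (2·8) = (4 + 188) / 16 = 192 / 16 = 12
(The negative root is discarded since n must be a positive integer.)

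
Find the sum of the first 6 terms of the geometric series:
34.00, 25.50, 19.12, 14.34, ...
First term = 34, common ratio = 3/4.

Sₙ = a(1 - rⁿ) / (1 - r)
S_6 = 34(1 - (3/4)^6) / (1 - (3/4))
S_6 = 34(1 - (729/4096)) / (1/4)
S_6 = 57239/512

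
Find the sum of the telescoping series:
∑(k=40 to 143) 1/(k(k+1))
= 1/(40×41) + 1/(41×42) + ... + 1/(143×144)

Partial fractions: 1/(k(k+1)) = 1/k - 1/(k+1)
The series telescopes:
= (1/40 - 1/41) + (1/41 - 1/42) + ... + (1/143 - 1/144)
= 1/40 - 1/144
= 13/720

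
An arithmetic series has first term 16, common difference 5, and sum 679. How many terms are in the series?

Using S = n/2 × [2a + (n-1)d]
679 = n/2 × [2(16) + (n-1)(5)]
679 = n/2 × [32 + 5n - 5]
1358 = n × [27 + 5n]
5n² + (27)n - 1358 = 0
Discriminant: Δ = (27)² - 4(5)(-1358) = 729 + 27160 = 27889
√Δ = 167
n = [-(27) + √Δ] / (2·5) = (-27 + 167) / 10 = 140 / 10 = 14
(The negative root is discarded since n must be a positive integer.)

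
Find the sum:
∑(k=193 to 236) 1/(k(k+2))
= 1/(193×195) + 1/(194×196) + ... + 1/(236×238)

Partial fractions: 1/(k(k+2)) = (1/2)[1/k - 1/(k+2)]
Telescoping leaves the first two and last two terms:
= (1/2)[1/193 + 1/194 - 1/237 - 1/238]
= 1011043/1055976726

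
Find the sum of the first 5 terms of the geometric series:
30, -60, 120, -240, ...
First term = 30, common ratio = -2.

Sₙ = a(1 - rⁿ) / (1 - r)
S_5 = 30(1 - (-2)^5) / (1 - (-2))
S_5 = 30(1 - (-32)) / (3)
S_5 = 330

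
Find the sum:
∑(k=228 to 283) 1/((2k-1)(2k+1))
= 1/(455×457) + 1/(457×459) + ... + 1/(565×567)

Partial fractions: 1/((2k-1)(2k+1)) = (1/2)[1/(2k-1) - 1/(2k+1)]
The series telescopes:
= (1/2)[1/455 - 1/567]
= 8/36855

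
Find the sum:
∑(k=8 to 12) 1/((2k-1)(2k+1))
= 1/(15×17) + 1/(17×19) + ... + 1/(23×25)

Partial fractions: 1/((2k-1)(2k+1)) = (1/2)[1/(2k-1) - 1/(2k+1)]
The series telescopes:
= (1/2)[1/15 - 1/25]
= 1/75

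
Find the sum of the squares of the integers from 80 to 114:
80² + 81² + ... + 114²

Use ∑_{k=1}^{n} k² = n(n+1)(2n+1)/6, then subtract the first 79 terms.
∑_{k=1}^{114} k² = 114×115×229/6 = 500365
∑_{k=1}^{79} k² = 79×80×159/6 = 167480
∑_{k=80}^{114} k² = 500365 - 167480 = 332885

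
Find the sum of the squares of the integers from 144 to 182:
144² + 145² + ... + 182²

Use ∑_{k=1}^{n} k² = n(n+1)(2n+1)/6, then subtract the first 143 terms.
∑_{k=1}^{182} k² = 182×183×365/6 = 2026115
∑_{k=1}^{143} k² = 143×144×287/6 = 984984
∑_{k=144}^{182} k² = 2026115 - 984984 = 1041131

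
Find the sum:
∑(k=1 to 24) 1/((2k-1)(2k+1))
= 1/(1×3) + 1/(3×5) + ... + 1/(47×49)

Partial fractions: 1/((2k-1)(2k+1)) = (1/2)[1/(2k-1) - 1/(2k+1)]
The series telescopes:
= (1/2)[1/1 - 1/49]
= 24/49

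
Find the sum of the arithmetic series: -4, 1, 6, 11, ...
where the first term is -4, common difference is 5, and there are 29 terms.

Sₙ = n/2 × (first + last)
Last term = a + (n-1)d = -4 + (29-1)×5 = 136
S_29 = 29/2 × (-4 + 136)
S_29 = 29/2 × 132 = 1914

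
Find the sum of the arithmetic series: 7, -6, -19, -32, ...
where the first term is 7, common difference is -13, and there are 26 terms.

Sₙ = n/2 × (first + last)
Last term = a + (n-1)d = 7 + (26-1)×(-13) = -318
S_26 = 26/2 × (7 + (-318))
S_26 = 26/2 × (-311) = -4043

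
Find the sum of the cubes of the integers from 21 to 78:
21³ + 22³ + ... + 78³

Use ∑_{k=1}^{n} k³ = [n(n+1)/2]², then subtract the first 20 terms.
∑_{k=1}^{78} k³ = [78×79/2]² = 3081² = 9492561
∑_{k=1}^{20} k³ = [20×21/2]² = 210² = 44100
∑_{k=21}^{78} k³ = 9492561 - 44100 = 9448461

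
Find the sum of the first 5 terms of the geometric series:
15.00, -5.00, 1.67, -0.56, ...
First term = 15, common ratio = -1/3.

Sₙ = a(1 - rⁿ) / (1 - r)
S_5 = 15(1 - (-1/3)^5) / (1 - (-1/3))
S_5 = 15(1 - (-1/243)) / (4/3)
S_5 = 305/27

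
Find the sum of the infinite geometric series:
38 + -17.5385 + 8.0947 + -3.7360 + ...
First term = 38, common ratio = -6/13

For |r| < 1, S = a / (1 - r)
S = 38 / (1 - (-6/13))
S = 38 / (19/13)
S = 26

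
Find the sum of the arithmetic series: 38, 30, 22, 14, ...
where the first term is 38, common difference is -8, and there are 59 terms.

Sₙ = n/2 × (first + last)
Last term = a + (n-1)d = 38 + (59-1)×(-8) = -426
S_59 = 59/2 × (38 + (-426))
S_59 = 59/2 × (-388) = -11446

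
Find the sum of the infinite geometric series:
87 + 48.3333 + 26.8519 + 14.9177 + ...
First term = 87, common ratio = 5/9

For |r| < 1, S = a / (1 - r)
S = 87 / (1 - (5/9))
S = 87 / (4/9)
S = 783/4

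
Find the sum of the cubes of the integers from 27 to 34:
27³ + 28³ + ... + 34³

Use ∑_{k=1}^{n} k³ = [n(n+1)/2]², then subtract the first 26 terms.
∑_{k=1}^{34} k³ = [34×35/2]² = 595² = 354025
∑_{k=1}^{26} k³ = [26×27/2]² = 351² = 123201
∑_{k=27}^{34} k³ = 354025 - 123201 = 230824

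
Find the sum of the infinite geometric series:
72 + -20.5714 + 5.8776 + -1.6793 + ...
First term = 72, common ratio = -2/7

For |r| < 1, S = a / (1 - r)
S = 72 / (1 - (-2/7))
S = 72 / (9/7)
S = 56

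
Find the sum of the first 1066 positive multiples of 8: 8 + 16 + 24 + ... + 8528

Factor out 8: = 8(1 + 2 + ... + 1066) = 8 × n(n+1)/2
= 8 × 1066×1067/2
= 8 × 568711
= 4549688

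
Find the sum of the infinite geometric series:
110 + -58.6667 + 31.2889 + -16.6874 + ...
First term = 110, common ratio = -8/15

For |r| < 1, S = a / (1 - r)
S = 110 / (1 - (-8/15))
S = 110 / (23/15)
S = 1650/23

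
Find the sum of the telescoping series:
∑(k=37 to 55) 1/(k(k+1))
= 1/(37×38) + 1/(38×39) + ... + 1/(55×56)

Partial fractions: 1/(k(k+1)) = 1/k - 1/(k+1)
The series telescopes:
= (1/37 - 1/38) + (1/38 - 1/39) + ... + (1/55 - 1/56)
= 1/37 - 1/56
= 19/2072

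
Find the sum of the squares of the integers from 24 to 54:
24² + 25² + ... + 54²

Use ∑_{k=1}^{n} k² = n(n+1)(2n+1)/6, then subtract the first 23 terms.
∑_{k=1}^{54} k² = 54×55×109/6 = 53955
∑_{k=1}^{23} k² = 23×24×47/6 = 4324
∑_{k=24}^{54} k² = 53955 - 4324 = 49631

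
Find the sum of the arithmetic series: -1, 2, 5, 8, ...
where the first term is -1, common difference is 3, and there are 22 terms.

Sₙ = n/2 × (first + last)
Last term = a + (n-1)d = -1 + (22-1)×3 = 62
S_22 = 22/2 × (-1 + 62)
S_22 = 22/2 × 61 = 671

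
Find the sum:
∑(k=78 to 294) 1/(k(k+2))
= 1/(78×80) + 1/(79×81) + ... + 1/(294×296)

Partial fractions: 1/(k(k+2)) = (1/2)[1/k - 1/(k+2)]
Telescoping leaves the first two and last two terms:
= (1/2)[1/78 + 1/79 - 1/295 - 1/296]
= 5033749/538065840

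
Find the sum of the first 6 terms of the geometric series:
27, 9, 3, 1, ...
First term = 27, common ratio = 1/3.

Sₙ = a(1 - rⁿ) / (1 - r)
S_6 = 27(1 - (1/3)^6) / (1 - (1/3))
S_6 = 27(1 - (1/729)) / (2/3)
S_6 = 364/9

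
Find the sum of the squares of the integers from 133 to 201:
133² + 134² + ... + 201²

Use ∑_{k=1}^{n} k² = n(n+1)(2n+1)/6, then subtract the first 132 terms.
∑_{k=1}^{201} k² = 201×202×403/6 = 2727101
∑_{k=1}^{132} k² = 132×133×265/6 = 775390
∑_{k=133}^{201} k² = 2727101 - 775390 = 1951711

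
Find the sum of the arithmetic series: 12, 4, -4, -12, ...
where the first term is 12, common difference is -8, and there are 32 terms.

Sₙ = n/2 × (first + last)
Last term = a + (n-1)d = 12 + (32-1)×(-8) = -236
S_32 = 32/2 × (12 + (-236))
S_32 = 32/2 × (-224) = -3584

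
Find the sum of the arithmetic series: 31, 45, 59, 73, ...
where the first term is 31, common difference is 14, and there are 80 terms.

Sₙ = n/2 × (first + last)
Last term = a + (n-1)d = 31 + (80-1)×14 = 1137
S_80 = 80/2 × (31 + 1137)
S_80 = 80/2 × 1168 = 46720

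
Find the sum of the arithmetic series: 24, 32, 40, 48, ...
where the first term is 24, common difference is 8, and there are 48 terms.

Sₙ = n/2 × (first + last)
Last term = a + (n-1)d = 24 + (48-1)×8 = 400
S_48 = 48/2 × (24 + 400)
S_48 = 48/2 × 424 = 10176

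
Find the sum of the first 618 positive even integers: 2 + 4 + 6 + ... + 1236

Sum of first n even numbers = n(n+1)
= 618×619
= 382542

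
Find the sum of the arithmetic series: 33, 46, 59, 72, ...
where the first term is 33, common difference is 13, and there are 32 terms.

Sₙ = n/2 × (first + last)
Last term = a + (n-1)d = 33 + (32-1)×13 = 436
S_32 = 32/2 × (33 + 436)
S_32 = 32/2 × 469 = 7504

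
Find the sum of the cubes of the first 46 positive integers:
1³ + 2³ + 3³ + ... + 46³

Formula: ∑k³ = [n(n+1)/2]²
= [46×47/2]²
= 1081²
= 1168561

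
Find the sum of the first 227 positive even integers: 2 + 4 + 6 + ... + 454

Sum of first n even numbers = n(n+1)
= 227×228
= 51756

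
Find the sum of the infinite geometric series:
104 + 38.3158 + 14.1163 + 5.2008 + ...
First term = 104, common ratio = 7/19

For |r| < 1, S = a / (1 - r)
S = 104 / (1 - (7/19))
S = 104 / (12/19)
S = 494/3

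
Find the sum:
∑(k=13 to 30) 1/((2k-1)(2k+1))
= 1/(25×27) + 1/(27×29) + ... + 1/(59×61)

Partial fractions: 1/((2k-1)(2k+1)) = (1/2)[1/(2k-1) - 1/(2k+1)]
The series telescopes:
= (1/2)[1/25 - 1/61]
= 18/1525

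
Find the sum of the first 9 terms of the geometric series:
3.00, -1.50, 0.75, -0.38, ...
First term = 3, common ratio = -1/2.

Sₙ = a(1 - rⁿ) / (1 - r)
S_9 = 3(1 - (-1/2)^9) / (1 - (-1/2))
S_9 = 3(1 - (-1/512)) / (3/2)
S_9 = 513/256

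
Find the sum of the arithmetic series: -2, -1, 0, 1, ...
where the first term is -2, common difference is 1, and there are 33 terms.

Sₙ = n/2 × (first + last)
Last term = a + (n-1)d = -2 + (33-1)×1 = 30
S_33 = 33/2 × (-2 + 30)
S_33 = 33/2 × 28 = 462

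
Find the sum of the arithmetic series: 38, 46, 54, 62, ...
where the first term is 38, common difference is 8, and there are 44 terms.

Sₙ = n/2 × (first + last)
Last term = a + (n-1)d = 38 + (44-1)×8 = 382
S_44 = 44/2 × (38 + 382)
S_44 = 44/2 × 420 = 9240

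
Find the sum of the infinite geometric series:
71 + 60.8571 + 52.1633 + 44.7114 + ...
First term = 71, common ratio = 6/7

For |r| < 1, S = a / (1 - r)
S = 71 / (1 - (6/7))
S = 71 / (1/7)
S = 497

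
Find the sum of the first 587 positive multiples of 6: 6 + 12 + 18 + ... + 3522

Factor out 6: = 6(1 + 2 + ... + 587) = 6 × n(n+1)/2
= 6 × 587×588/2
= 6 × 172578
= 1035468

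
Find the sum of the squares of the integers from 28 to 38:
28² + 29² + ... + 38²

Use ∑_{k=1}^{n} k² = n(n+1)(2n+1)/6, then subtract the first 27 terms.
∑_{k=1}^{38} k² = 38×39×77/6 = 19019
∑_{k=1}^{27} k² = 27×28×55/6 = 6930
∑_{k=28}^{38} k² = 19019 - 6930 = 12089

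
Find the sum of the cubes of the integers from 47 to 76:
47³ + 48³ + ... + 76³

Use ∑_{k=1}^{n} k³ = [n(n+1)/2]², then subtract the first 46 terms.
∑_{k=1}^{76} k³ = [76×77/2]² = 2926² = 8561476
∑_{k=1}^{46} k³ = [46×47/2]² = 1081² = 1168561
∑_{k=47}^{76} k³ = 8561476 - 1168561 = 7392915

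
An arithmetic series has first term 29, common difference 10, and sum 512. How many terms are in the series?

Using S = n/2 × [2a + (n-1)d]
512 = n/2 × [2(29) + (n-1)(10)]
512 = n/2 × [58 + 10n - 10]
1024 = n × [48 + 10n]
10n² + (48)n - 1024 = 0
Discriminant: Δ = (48)² - 4(10)(-1024) = 2304 + 40960 = 43264
√Δ = 208
n = [-(48) + √Δ] / (2·10) = (-48 + 208) / 20 = 160 / 20 = 8
(The negative root is discarded since n must be a positive integer.)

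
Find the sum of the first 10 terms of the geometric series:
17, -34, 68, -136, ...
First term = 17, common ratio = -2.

Sₙ = a(1 - rⁿ) / (1 - r)
S_10 = 17(1 - (-2)^10) / (1 - (-2))
S_10 = 17(1 - 1024) / (3)
S_10 = -5797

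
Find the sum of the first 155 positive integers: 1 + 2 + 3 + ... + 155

Formula: ∑k = n(n+1)/2
= 155×156/2
= 24180/2
= 12090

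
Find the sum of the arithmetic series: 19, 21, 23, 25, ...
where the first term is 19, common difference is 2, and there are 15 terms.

Sₙ = n/2 × (first + last)
Last term = a + (n-1)d = 19 + (15-1)×2 = 47
S_15 = 15/2 × (19 + 47)
S_15 = 15/2 × 66 = 495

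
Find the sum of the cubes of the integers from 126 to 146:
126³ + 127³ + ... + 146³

Use ∑_{k=1}^{n} k³ = [n(n+1)/2]², then subtract the first 125 terms.
∑_{k=1}^{146} k³ = [146×147/2]² = 10731² = 115154361
∑_{k=1}^{125} k³ = [125×126/2]² = 7875² = 62015625
∑_{k=126}^{146} k³ = 115154361 - 62015625 = 53138736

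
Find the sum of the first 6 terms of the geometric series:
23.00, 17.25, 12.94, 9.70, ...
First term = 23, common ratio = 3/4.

Sₙ = a(1 - rⁿ) / (1 - r)
S_6 = 23(1 - (3/4)^6) / (1 - (3/4))
S_6 = 23(1 - (729/4096)) / (1/4)
S_6 = 77441/1024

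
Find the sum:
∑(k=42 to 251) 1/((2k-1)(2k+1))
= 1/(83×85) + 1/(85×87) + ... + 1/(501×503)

Partial fractions: 1/((2k-1)(2k+1)) = (1/2)[1/(2k-1) - 1/(2k+1)]
The series telescopes:
= (1/2)[1/83 - 1/503]
= 210/41749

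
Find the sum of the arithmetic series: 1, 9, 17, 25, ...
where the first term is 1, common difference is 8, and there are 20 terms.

Sₙ = n/2 × (first + last)
Last term = a + (n-1)d = 1 + (20-1)×8 = 153
S_20 = 20/2 × (1 + 153)
S_20 = 20/2 × 154 = 1540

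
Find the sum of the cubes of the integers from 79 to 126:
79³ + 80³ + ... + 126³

Use ∑_{k=1}^{n} k³ = [n(n+1)/2]², then subtract the first 78 terms.
∑_{k=1}^{126} k³ = [126×127/2]² = 8001² = 64016001
∑_{k=1}^{78} k³ = [78×79/2]² = 3081² = 9492561
∑_{k=79}^{126} k³ = 64016001 - 9492561 = 54523440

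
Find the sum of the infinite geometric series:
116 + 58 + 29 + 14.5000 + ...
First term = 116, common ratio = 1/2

For |r| < 1, S = a / (1 - r)
S = 116 / (1 - (1/2))
S = 116 / (1/2)
S = 232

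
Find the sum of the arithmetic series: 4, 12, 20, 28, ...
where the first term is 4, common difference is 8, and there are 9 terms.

Sₙ = n/2 × (first + last)
Last term = a + (n-1)d = 4 + (9-1)×8 = 68
S_9 = 9/2 × (4 + 68)
S_9 = 9/2 × 72 = 324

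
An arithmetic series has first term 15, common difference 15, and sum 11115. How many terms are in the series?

Using S = n/2 × [2a + (n-1)d]
11115 = n/2 × [2(15) + (n-1)(15)]
11115 = n/2 × [30 + 15n - 15]
22230 = n × [15 + 15n]
15n² + (15)n - 22230 = 0
Discriminant: Δ = (15)² - 4(15)(-22230) = 225 + 1333800 = 1334025
√Δ = 1155
n = [-(15) + √Δ] / (2·15) = (-15 + 1155) / 30 = 1140 / 30 = 38
(The negative root is discarded since n must be a positive integer.)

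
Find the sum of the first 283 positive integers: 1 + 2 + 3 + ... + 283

Formula: ∑k = n(n+1)/2
= 283×284/2
= 80372/2
= 40186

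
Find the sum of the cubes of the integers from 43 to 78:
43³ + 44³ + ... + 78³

Use ∑_{k=1}^{n} k³ = [n(n+1)/2]², then subtract the first 42 terms.
∑_{k=1}^{78} k³ = [78×79/2]² = 3081² = 9492561
∑_{k=1}^{42} k³ = [42×43/2]² = 903² = 815409
∑_{k=43}^{78} k³ = 9492561 - 815409 = 8677152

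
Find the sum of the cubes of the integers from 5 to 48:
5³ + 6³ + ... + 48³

Use ∑_{k=1}^{n} k³ = [n(n+1)/2]², then subtract the first 4 terms.
∑_{k=1}^{48} k³ = [48×49/2]² = 1176² = 1382976
∑_{k=1}^{4} k³ = [4×5/2]² = 10² = 100
∑_{k=5}^{48} k³ = 1382976 - 100 = 1382876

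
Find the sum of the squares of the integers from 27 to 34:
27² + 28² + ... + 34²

Use ∑_{k=1}^{n} k² = n(n+1)(2n+1)/6, then subtract the first 26 terms.
∑_{k=1}^{34} k² = 34×35×69/6 = 13685
∑_{k=1}^{26} k² = 26×27×53/6 = 6201
∑_{k=27}^{34} k² = 13685 - 6201 = 7484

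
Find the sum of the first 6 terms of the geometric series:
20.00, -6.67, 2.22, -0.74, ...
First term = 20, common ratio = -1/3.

Sₙ = a(1 - rⁿ) / (1 - r)
S_6 = 20(1 - (-1/3)^6) / (1 - (-1/3))
S_6 = 20(1 - (1/729)) / (4/3)
S_6 = 3640/243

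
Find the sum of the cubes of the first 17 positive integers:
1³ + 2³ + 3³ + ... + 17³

Formula: ∑k³ = [n(n+1)/2]²
= [17×18/2]²
= 153²
= 23409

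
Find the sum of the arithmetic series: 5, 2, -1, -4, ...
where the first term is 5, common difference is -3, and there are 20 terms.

Sₙ = n/2 × (first + last)
Last term = a + (n-1)d = 5 + (20-1)×(-3) = -52
S_20 = 20/2 × (5 + (-52))
S_20 = 20/2 × (-47) = -470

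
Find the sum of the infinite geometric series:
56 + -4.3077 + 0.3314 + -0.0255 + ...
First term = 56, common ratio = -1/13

For |r| < 1, S = a / (1 - r)
S = 56 / (1 - (-1/13))
S = 56 / (14/13)
S = 52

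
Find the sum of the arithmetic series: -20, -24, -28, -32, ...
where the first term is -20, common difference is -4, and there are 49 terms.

Sₙ = n/2 × (first + last)
Last term = a + (n-1)d = -20 + (49-1)×(-4) = -212
S_49 = 49/2 × (-20 + (-212))
S_49 = 49/2 × (-232) = -5684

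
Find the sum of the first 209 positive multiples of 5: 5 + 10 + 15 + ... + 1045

Factor out 5: = 5(1 + 2 + ... + 209) = 5 × n(n+1)/2
= 5 × 209×210/2
= 5 × 21945
= 109725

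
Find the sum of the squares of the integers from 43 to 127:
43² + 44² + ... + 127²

Use ∑_{k=1}^{n} k² = n(n+1)(2n+1)/6, then subtract the first 42 terms.
∑_{k=1}^{127} k² = 127×128×255/6 = 690880
∑_{k=1}^{42} k² = 42×43×85/6 = 25585
∑_{k=43}^{127} k² = 690880 - 25585 = 665295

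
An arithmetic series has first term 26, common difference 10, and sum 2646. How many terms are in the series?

Using S = n/2 × [2a + (n-1)d]
2646 = n/2 × [2(26) + (n-1)(10)]
2646 = n/2 × [52 + 10n - 10]
5292 = n × [42 + 10n]
10n² + (42)n - 5292 = 0
Discriminant: Δ = (42)² - 4(10)(-5292) = 1764 + 211680 = 213444
√Δ = 462
n = [-(42) + √Δ] / (2·10) = (-42 + 462) / 20 = 420 / 20 = 21
(The negative root is discarded since n must be a positive integer.)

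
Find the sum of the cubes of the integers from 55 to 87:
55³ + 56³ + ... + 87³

Use ∑_{k=1}^{n} k³ = [n(n+1)/2]², then subtract the first 54 terms.
∑_{k=1}^{87} k³ = [87×88/2]² = 3828² = 14653584
∑_{k=1}^{54} k³ = [54×55/2]² = 1485² = 2205225
∑_{k=55}^{87} k³ = 14653584 - 2205225 = 12448359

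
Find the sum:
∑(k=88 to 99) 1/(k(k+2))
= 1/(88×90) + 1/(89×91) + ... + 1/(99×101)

Partial fractions: 1/(k(k+2)) = (1/2)[1/k - 1/(k+2)]
Telescoping leaves the first two and last two terms:
= (1/2)[1/88 + 1/89 - 1/100 - 1/101]
= 53367/39551600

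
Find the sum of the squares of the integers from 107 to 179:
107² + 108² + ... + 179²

Use ∑_{k=1}^{n} k² = n(n+1)(2n+1)/6, then subtract the first 106 terms.
∑_{k=1}^{179} k² = 179×180×359/6 = 1927830
∑_{k=1}^{106} k² = 106×107×213/6 = 402641
∑_{k=107}^{179} k² = 1927830 - 402641 = 1525189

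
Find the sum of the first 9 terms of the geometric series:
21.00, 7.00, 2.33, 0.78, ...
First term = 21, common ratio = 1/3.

Sₙ = a(1 - rⁿ) / (1 - r)
S_9 = 21(1 - (1/3)^9) / (1 - (1/3))
S_9 = 21(1 - (1/19683)) / (2/3)
S_9 = 68887/2187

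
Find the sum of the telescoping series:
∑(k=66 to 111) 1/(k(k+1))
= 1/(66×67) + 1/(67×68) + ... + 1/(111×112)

Partial fractions: 1/(k(k+1)) = 1/k - 1/(k+1)
The series telescopes:
= (1/66 - 1/67) + (1/67 - 1/68) + ... + (1/111 - 1/112)
= 1/66 - 1/112
= 23/3696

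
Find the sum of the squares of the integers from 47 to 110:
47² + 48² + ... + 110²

Use ∑_{k=1}^{n} k² = n(n+1)(2n+1)/6, then subtract the first 46 terms.
∑_{k=1}^{110} k² = 110×111×221/6 = 449735
∑_{k=1}^{46} k² = 46×47×93/6 = 33511
∑_{k=47}^{110} k² = 449735 - 33511 = 416224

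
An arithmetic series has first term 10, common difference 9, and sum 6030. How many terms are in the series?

Using S = n/2 × [2a + (n-1)d]
6030 = n/2 × [2(10) + (n-1)(9)]
6030 = n/2 × [20 + 9n - 9]
12060 = n × [11 + 9n]
9n² + (11)n - 12060 = 0
Discriminant: Δ = (11)² - 4(9)(-12060) = 121 + 434160 = 434281
√Δ = 659
n = [-(11) + √Δ] / (2·9) = (-11 + 659) / 18 = 648 / 18 = 36
(The negative root is discarded since n must be a positive integer.)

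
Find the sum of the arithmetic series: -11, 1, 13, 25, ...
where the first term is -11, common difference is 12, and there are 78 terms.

Sₙ = n/2 × (first + last)
Last term = a + (n-1)d = -11 + (78-1)×12 = 913
S_78 = 78/2 × (-11 + 913)
S_78 = 78/2 × 902 = 35178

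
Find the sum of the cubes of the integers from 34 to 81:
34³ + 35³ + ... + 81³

Use ∑_{k=1}^{n} k³ = [n(n+1)/2]², then subtract the first 33 terms.
∑_{k=1}^{81} k³ = [81×82/2]² = 3321² = 11029041
∑_{k=1}^{33} k³ = [33×34/2]² = 561² = 314721
∑_{k=34}^{81} k³ = 11029041 - 314721 = 10714320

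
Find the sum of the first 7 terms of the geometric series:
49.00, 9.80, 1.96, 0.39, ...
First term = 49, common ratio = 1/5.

Sₙ = a(1 - rⁿ) / (1 - r)
S_7 = 49(1 - (1/5)^7) / (1 - (1/5))
S_7 = 49(1 - (1/78125)) / (4/5)
S_7 = 957019/15625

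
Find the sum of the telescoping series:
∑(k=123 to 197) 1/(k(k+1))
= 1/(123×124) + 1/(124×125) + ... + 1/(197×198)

Partial fractions: 1/(k(k+1)) = 1/k - 1/(k+1)
The series telescopes:
= (1/123 - 1/124) + (1/124 - 1/125) + ... + (1/197 - 1/198)
= 1/123 - 1/198
= 25/8118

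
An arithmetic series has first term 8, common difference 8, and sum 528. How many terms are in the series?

Using S = n/2 × [2a + (n-1)d]
528 = n/2 × [2(8) + (n-1)(8)]
528 = n/2 × [16 + 8n - 8]
1056 = n × [8 + 8n]
8n² + (8)n - 1056 = 0
Discriminant: Δ = (8)² - 4(8)(-1056) = 64 + 33792 = 33856
√Δ = 184
n = [-(8) + √Δ] / (2·8) = (-8 + 184) / 16 = 176 / 16 = 11
(The negative root is discarded since n must be a positive integer.)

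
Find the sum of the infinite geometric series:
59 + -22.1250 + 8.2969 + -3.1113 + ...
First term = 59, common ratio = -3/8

For |r| < 1, S = a / (1 - r)
S = 59 / (1 - (-3/8))
S = 59 / (11/8)
S = 472/11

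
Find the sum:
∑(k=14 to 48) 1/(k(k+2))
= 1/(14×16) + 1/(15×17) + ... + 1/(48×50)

Partial fractions: 1/(k(k+2)) = (1/2)[1/k - 1/(k+2)]
Telescoping leaves the first two and last two terms:
= (1/2)[1/14 + 1/15 - 1/49 - 1/50]
= 359/7350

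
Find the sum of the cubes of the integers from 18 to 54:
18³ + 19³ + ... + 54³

Use ∑_{k=1}^{n} k³ = [n(n+1)/2]², then subtract the first 17 terms.
∑_{k=1}^{54} k³ = [54×55/2]² = 1485² = 2205225
∑_{k=1}^{17} k³ = [17×18/2]² = 153² = 23409
∑_{k=18}^{54} k³ = 2205225 - 23409 = 2181816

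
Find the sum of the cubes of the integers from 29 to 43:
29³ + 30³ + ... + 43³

Use ∑_{k=1}^{n} k³ = [n(n+1)/2]², then subtract the first 28 terms.
∑_{k=1}^{43} k³ = [43×44/2]² = 946² = 894916
∑_{k=1}^{28} k³ = [28×29/2]² = 406² = 164836
∑_{k=29}^{43} k³ = 894916 - 164836 = 730080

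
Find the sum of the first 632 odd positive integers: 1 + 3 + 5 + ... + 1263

Sum of first n odd numbers = n²
= 632²
= 399424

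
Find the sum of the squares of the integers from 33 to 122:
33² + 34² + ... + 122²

Use ∑_{k=1}^{n} k² = n(n+1)(2n+1)/6, then subtract the first 32 terms.
∑_{k=1}^{122} k² = 122×123×245/6 = 612745
∑_{k=1}^{32} k² = 32×33×65/6 = 11440
∑_{k=33}^{122} k² = 612745 - 11440 = 601305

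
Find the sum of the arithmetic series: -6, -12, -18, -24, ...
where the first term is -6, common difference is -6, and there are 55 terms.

Sₙ = n/2 × (first + last)
Last term = a + (n-1)d = -6 + (55-1)×(-6) = -330
S_55 = 55/2 × (-6 + (-330))
S_55 = 55/2 × (-336) = -9240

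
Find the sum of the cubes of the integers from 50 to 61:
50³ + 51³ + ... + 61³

Use ∑_{k=1}^{n} k³ = [n(n+1)/2]², then subtract the first 49 terms.
∑_{k=1}^{61} k³ = [61×62/2]² = 1891² = 3575881
∑_{k=1}^{49} k³ = [49×50/2]² = 1225² = 1500625
∑_{k=50}^{61} k³ = 3575881 - 1500625 = 2075256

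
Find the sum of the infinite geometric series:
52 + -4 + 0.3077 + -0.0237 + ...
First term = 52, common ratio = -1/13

For |r| < 1, S = a / (1 - r)
S = 52 / (1 - (-1/13))
S = 52 / (14/13)
S = 338/7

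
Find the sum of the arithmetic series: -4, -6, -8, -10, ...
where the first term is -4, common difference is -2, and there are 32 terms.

Sₙ = n/2 × (first + last)
Last term = a + (n-1)d = -4 + (32-1)×(-2) = -66
S_32 = 32/2 × (-4 + (-66))
S_32 = 32/2 × (-70) = -1120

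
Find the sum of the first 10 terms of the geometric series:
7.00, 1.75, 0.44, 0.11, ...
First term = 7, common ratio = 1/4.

Sₙ = a(1 - rⁿ) / (1 - r)
S_10 = 7(1 - (1/4)^10) / (1 - (1/4))
S_10 = 7(1 - (1/1048576)) / (3/4)
S_10 = 2446675/262144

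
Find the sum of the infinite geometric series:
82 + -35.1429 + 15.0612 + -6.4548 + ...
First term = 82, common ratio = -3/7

For |r| < 1, S = a / (1 - r)
S = 82 / (1 - (-3/7))
S = 82 / (10/7)
S = 287/5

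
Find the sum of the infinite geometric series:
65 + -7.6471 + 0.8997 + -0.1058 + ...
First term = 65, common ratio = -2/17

For |r| < 1, S = a / (1 - r)
S = 65 / (1 - (-2/17))
S = 65 / (19/17)
S = 1105/19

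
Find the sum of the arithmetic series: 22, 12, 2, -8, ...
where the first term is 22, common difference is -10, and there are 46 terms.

Sₙ = n/2 × (first + last)
Last term = a + (n-1)d = 22 + (46-1)×(-10) = -428
S_46 = 46/2 × (22 + (-428))
S_46 = 46/2 × (-406) = -9338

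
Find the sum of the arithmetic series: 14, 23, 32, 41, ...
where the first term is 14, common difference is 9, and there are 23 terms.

Sₙ = n/2 × (first + last)
Last term = a + (n-1)d = 14 + (23-1)×9 = 212
S_23 = 23/2 × (14 + 212)
S_23 = 23/2 × 226 = 2599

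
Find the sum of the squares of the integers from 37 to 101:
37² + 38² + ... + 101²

Use ∑_{k=1}^{n} k² = n(n+1)(2n+1)/6, then subtract the first 36 terms.
∑_{k=1}^{101} k² = 101×102×203/6 = 348551
∑_{k=1}^{36} k² = 36×37×73/6 = 16206
∑_{k=37}^{101} k² = 348551 - 16206 = 332345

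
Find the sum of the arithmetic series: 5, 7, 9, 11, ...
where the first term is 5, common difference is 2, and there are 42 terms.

Sₙ = n/2 × (first + last)
Last term = a + (n-1)d = 5 + (42-1)×2 = 87
S_42 = 42/2 × (5 + 87)
S_42 = 42/2 × 92 = 1932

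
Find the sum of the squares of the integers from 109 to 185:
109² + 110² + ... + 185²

Use ∑_{k=1}^{n} k² = n(n+1)(2n+1)/6, then subtract the first 108 terms.
∑_{k=1}^{185} k² = 185×186×371/6 = 2127685
∑_{k=1}^{108} k² = 108×109×217/6 = 425754
∑_{k=109}^{185} k² = 2127685 - 425754 = 1701931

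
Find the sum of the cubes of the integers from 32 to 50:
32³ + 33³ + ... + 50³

Use ∑_{k=1}^{n} k³ = [n(n+1)/2]², then subtract the first 31 terms.
∑_{k=1}^{50} k³ = [50×51/2]² = 1275² = 1625625
∑_{k=1}^{31} k³ = [31×32/2]² = 496² = 246016
∑_{k=32}^{50} k³ = 1625625 - 246016 = 1379609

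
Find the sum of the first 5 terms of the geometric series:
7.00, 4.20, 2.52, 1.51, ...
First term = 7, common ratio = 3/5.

Sₙ = a(1 - rⁿ) / (1 - r)
S_5 = 7(1 - (3/5)^5) / (1 - (3/5))
S_5 = 7(1 - (243/3125)) / (2/5)
S_5 = 10087/625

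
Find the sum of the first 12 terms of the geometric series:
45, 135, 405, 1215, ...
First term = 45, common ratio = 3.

Sₙ = a(1 - rⁿ) / (1 - r)
S_12 = 45(1 - 3^12) / (1 - 3)
S_12 = 45(1 - 531441) / (-2)
S_12 = 11957400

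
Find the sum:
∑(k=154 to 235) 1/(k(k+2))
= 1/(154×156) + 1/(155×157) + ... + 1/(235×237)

Partial fractions: 1/(k(k+2)) = (1/2)[1/k - 1/(k+2)]
Telescoping leaves the first two and last two terms:
= (1/2)[1/154 + 1/155 - 1/236 - 1/237]
= 2996239/1335096840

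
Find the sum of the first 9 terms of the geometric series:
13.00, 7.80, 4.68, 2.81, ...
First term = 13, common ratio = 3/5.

Sₙ = a(1 - rⁿ) / (1 - r)
S_9 = 13(1 - (3/5)^9) / (1 - (3/5))
S_9 = 13(1 - (19683/1953125)) / (2/5)
S_9 = 12567373/390625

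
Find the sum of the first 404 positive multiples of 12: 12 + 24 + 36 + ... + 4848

Factor out 12: = 12(1 + 2 + ... + 404) = 12 × n(n+1)/2
= 12 × 404×405/2
= 12 × 81810
= 981720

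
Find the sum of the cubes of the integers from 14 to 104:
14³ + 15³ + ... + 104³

Use ∑_{k=1}^{n} k³ = [n(n+1)/2]², then subtract the first 13 terms.
∑_{k=1}^{104} k³ = [104×105/2]² = 5460² = 29811600
∑_{k=1}^{13} k³ = [13×14/2]² = 91² = 8281
∑_{k=14}^{104} k³ = 29811600 - 8281 = 29803319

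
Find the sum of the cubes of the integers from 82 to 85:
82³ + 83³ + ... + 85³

Use ∑_{k=1}^{n} k³ = [n(n+1)/2]², then subtract the first 81 terms.
∑_{k=1}^{85} k³ = [85×86/2]² = 3655² = 13359025
∑_{k=1}^{81} k³ = [81×82/2]² = 3321² = 11029041
∑_{k=82}^{85} k³ = 13359025 - 11029041 = 2329984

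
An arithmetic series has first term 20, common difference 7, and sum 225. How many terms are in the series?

Using S = n/2 × [2a + (n-1)d]
225 = n/2 × [2(20) + (n-1)(7)]
225 = n/2 × [40 + 7n - 7]
450 = n × [33 + 7n]
7n² + (33)n - 450 = 0
Discriminant: Δ = (33)² - 4(7)(-450) = 1089 + 12600 = 13689
√Δ = 117
n = [-(33) + √Δ] / (2·7) = (-33 + 117) / 14 = 84 / 14 = 6
(The negative root is discarded since n must be a positive integer.)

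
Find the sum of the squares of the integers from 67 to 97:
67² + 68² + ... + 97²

Use ∑_{k=1}^{n} k² = n(n+1)(2n+1)/6, then subtract the first 66 terms.
∑_{k=1}^{97} k² = 97×98×195/6 = 308945
∑_{k=1}^{66} k² = 66×67×133/6 = 98021
∑_{k=67}^{97} k² = 308945 - 98021 = 210924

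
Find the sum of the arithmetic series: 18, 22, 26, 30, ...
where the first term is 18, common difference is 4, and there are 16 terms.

Sₙ = n/2 × (first + last)
Last term = a + (n-1)d = 18 + (16-1)×4 = 78
S_16 = 16/2 × (18 + 78)
S_16 = 16/2 × 96 = 768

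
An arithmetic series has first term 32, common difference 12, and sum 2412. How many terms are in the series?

Using S = n/2 × [2a + (n-1)d]
2412 = n/2 × [2(32) + (n-1)(12)]
2412 = n/2 × [64 + 12n - 12]
4824 = n × [52 + 12n]
12n² + (52)n - 4824 = 0
Discriminant: Δ = (52)² - 4(12)(-4824) = 2704 + 231552 = 234256
√Δ = 484
n = [-(52) + √Δ] / (2·12) = (-52 + 484) / 24 = 432 / 24 = 18
(The negative root is discarded since n must be a positive integer.)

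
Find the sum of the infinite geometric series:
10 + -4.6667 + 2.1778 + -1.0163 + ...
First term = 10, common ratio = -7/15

For |r| < 1, S = a / (1 - r)
S = 10 / (1 - (-7/15))
S = 10 / (22/15)
S = 75/11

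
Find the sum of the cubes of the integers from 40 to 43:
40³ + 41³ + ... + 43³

Use ∑_{k=1}^{n} k³ = [n(n+1)/2]², then subtract the first 39 terms.
∑_{k=1}^{43} k³ = [43×44/2]² = 946² = 894916
∑_{k=1}^{39} k³ = [39×40/2]² = 780² = 608400
∑_{k=40}^{43} k³ = 894916 - 608400 = 286516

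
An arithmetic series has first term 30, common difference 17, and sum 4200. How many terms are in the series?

Using S = n/2 × [2a + (n-1)d]
4200 = n/2 × [2(30) + (n-1)(17)]
4200 = n/2 × [60 + 17n - 17]
8400 = n × [43 + 17n]
17n² + (43)n - 8400 = 0
Discriminant: Δ = (43)² - 4(17)(-8400) = 1849 + 571200 = 573049
√Δ = 757
n = [-(43) + √Δ] / (2·17) = (-43 + 757) / 34 = 714 / 34 = 21
(The negative root is discarded since n must be a positive integer.)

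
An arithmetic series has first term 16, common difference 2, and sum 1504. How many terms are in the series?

Using S = n/2 × [2a + (n-1)d]
1504 = n/2 × [2(16) + (n-1)(2)]
1504 = n/2 × [32 + 2n - 2]
3008 = n × [30 + 2n]
2n² + (30)n - 3008 = 0
Discriminant: Δ = (30)² - 4(2)(-3008) = 900 + 24064 = 24964
√Δ = 158
n = [-(30) + √Δ] / (2·2) = (-30 + 158) / 4 = 128 / 4 = 32
(The negative root is discarded since n must be a positive integer.)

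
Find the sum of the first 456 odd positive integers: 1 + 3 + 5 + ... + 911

Sum of first n odd numbers = n²
= 456²
= 207936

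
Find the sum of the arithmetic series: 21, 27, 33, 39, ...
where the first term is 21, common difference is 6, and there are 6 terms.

Sₙ = n/2 × (first + last)
Last term = a + (n-1)d = 21 + (6-1)×6 = 51
S_6 = 6/2 × (21 + 51)
S_6 = 6/2 × 72 = 216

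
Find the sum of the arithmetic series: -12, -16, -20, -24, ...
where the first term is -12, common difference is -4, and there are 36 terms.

Sₙ = n/2 × (first + last)
Last term = a + (n-1)d = -12 + (36-1)×(-4) = -152
S_36 = 36/2 × (-12 + (-152))
S_36 = 36/2 × (-164) = -2952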